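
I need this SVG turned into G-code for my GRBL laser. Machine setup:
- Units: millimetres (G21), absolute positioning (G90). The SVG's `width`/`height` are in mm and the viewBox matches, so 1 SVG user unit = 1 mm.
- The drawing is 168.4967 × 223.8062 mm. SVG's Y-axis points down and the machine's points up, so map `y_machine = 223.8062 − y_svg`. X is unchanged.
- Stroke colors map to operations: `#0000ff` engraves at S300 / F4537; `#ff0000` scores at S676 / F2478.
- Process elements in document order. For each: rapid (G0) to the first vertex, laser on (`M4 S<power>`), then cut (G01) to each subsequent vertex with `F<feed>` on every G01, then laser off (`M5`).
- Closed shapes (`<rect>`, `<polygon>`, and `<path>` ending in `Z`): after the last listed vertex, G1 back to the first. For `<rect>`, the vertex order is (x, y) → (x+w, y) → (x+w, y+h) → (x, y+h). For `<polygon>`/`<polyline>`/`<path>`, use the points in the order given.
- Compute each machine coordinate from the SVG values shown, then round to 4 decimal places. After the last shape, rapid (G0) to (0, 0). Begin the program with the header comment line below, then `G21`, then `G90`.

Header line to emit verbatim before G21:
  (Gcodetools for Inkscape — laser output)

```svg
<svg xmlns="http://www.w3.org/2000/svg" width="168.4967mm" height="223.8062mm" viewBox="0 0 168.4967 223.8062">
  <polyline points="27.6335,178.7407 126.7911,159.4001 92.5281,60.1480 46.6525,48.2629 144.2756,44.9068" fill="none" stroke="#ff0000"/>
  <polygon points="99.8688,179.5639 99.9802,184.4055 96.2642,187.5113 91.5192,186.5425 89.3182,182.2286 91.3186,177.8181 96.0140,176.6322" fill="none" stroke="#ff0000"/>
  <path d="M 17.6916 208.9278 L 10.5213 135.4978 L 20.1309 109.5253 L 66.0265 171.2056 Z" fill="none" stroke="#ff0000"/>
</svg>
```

(Gcodetools for Inkscape — laser output)
G21
G90
G0 X27.6335 Y45.0655
M4 S676
G01 X126.7911 Y64.4061 F2478
G01 X92.5281 Y163.6582 F2478
G01 X46.6525 Y175.5433 F2478
G01 X144.2756 Y178.8994 F2478
M5
G0 X99.8688 Y44.2423
M4 S676
G01 X99.9802 Y39.4007 F2478
G01 X96.2642 Y36.2949 F2478
G01 X91.5192 Y37.2637 F2478
G01 X89.3182 Y41.5776 F2478
G01 X91.3186 Y45.9881 F2478
G01 X96.0140 Y47.1740 F2478
G01 X99.8688 Y44.2423 F2478
M5
G0 X17.6916 Y14.8784
M4 S676
G01 X10.5213 Y88.3084 F2478
G01 X20.1309 Y114.2809 F2478
G01 X66.0265 Y52.6006 F2478
G01 X17.6916 Y14.8784 F2478
M5
G0 X0.0000 Y0.0000

Since the viewBox matches the mm dimensions, user units are millimetres directly. The only transform is the Y-flip y_m = 223.8062 − y_svg.

Shape 1 is a open polyline drawn with `<polyline>`. Its stroke #ff0000 means score at S676, F2478. After flipping Y the toolpath is (27.6335,45.0655) → (126.7911,64.4061) → (92.5281,163.6582) → (46.6525,175.5433) → (144.2756,178.8994).

Shape 2 is a regular polygon drawn with `<polygon>`. Its stroke #ff0000 means score at S676, F2478. After flipping Y the toolpath is (99.8688,44.2423) → (99.9802,39.4007) → (96.2642,36.2949) → (91.5192,37.2637) → (89.3182,41.5776) → (91.3186,45.9881) → (96.0140,47.1740) → (99.8688,44.2423), returning to the start.

Shape 3 is a closed polygon drawn with `<path>`. Its stroke #ff0000 means score at S676, F2478. After flipping Y the toolpath is (17.6916,14.8784) → (10.5213,88.3084) → (20.1309,114.2809) → (66.0265,52.6006) → (17.6916,14.8784), returning to the start.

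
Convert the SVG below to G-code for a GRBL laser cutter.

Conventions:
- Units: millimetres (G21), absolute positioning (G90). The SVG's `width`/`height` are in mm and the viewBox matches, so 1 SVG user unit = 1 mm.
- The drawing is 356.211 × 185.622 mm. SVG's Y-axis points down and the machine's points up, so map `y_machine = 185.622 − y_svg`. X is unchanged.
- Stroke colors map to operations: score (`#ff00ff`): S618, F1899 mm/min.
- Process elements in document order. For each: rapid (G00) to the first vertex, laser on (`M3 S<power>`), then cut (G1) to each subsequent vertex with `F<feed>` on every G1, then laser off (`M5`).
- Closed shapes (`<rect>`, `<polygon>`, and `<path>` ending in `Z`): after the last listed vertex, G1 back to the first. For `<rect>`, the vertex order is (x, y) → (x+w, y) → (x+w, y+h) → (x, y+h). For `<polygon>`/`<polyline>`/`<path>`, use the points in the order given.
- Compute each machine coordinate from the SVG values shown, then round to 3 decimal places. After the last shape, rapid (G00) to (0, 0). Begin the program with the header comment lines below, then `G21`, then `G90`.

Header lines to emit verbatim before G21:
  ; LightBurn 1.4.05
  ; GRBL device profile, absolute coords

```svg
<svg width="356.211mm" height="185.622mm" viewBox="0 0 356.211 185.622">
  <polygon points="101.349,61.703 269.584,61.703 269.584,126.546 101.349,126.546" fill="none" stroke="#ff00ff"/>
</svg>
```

1 u = 1 mm; y_m = 185.622 − y.

[1] `<polygon>` rectangle, #ff00ff→score S618 F1899: (101.349,123.919) → (269.584,123.919) → (269.584,59.076) → (101.349,59.076) → (101.349,123.919) (closed)

; LightBurn 1.4.05
; GRBL device profile, absolute coords
G21
G90
G00 X101.349 Y123.919
M3 S618
G1 X269.584 Y123.919 F1899
G1 X269.584 Y59.076 F1899
G1 X101.349 Y59.076 F1899
G1 X101.349 Y123.919 F1899
M5
G00 X0.000 Y0.000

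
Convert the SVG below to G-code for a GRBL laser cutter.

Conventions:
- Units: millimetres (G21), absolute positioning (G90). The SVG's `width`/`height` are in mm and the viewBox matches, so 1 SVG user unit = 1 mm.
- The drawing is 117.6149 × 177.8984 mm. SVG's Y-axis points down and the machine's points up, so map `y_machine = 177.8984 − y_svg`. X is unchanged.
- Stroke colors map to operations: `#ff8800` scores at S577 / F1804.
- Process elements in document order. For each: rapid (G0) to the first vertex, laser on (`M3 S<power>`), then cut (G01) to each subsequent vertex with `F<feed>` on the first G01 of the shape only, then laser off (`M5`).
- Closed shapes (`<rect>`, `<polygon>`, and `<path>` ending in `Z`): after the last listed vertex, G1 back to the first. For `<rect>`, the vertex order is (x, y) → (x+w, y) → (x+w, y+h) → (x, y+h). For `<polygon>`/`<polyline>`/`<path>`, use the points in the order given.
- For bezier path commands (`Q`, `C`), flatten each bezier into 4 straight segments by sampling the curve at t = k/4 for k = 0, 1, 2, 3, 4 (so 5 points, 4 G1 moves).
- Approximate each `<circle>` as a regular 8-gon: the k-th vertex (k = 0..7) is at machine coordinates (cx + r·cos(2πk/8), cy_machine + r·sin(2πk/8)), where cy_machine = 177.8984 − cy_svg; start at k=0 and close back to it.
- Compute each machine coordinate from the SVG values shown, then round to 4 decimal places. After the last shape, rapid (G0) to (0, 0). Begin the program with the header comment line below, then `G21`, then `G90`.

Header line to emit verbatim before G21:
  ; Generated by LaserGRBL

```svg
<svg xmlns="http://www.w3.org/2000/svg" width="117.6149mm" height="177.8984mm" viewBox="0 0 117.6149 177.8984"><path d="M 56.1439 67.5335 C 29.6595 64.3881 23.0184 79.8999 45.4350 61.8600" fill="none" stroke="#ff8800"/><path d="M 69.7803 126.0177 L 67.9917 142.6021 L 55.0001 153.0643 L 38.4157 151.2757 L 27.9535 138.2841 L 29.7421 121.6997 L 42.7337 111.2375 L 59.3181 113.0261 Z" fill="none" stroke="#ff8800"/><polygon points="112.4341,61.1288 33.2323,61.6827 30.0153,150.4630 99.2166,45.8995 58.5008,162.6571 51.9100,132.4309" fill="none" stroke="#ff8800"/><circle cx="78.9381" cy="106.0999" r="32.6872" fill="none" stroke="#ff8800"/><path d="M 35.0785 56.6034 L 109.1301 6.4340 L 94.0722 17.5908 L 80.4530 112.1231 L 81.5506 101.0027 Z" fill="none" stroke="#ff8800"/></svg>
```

; Generated by LaserGRBL
G21
G90
G0 X56.1439 Y110.3649
M3 S577
G01 X40.1452 Y110.0415 F1804
G01 X32.4516 Y107.6162
G01 X33.9269 Y107.9837
G01 X45.4350 Y116.0384
M5
G0 X69.7803 Y51.8807
M3 S577
G01 X67.9917 Y35.2963 F1804
G01 X55.0001 Y24.8341
G01 X38.4157 Y26.6227
G01 X27.9535 Y39.6143
G01 X29.7421 Y56.1987
G01 X42.7337 Y66.6609
G01 X59.3181 Y64.8723
G01 X69.7803 Y51.8807
M5
G0 X112.4341 Y116.7696
M3 S577
G01 X33.2323 Y116.2157 F1804
G01 X30.0153 Y27.4354
G01 X99.2166 Y131.9989
G01 X58.5008 Y15.2413
G01 X51.9100 Y45.4675
G01 X112.4341 Y116.7696
M5
G0 X111.6253 Y71.7985
M3 S577
G01 X102.0514 Y94.9118 F1804
G01 X78.9381 Y104.4857
G01 X55.8248 Y94.9118
G01 X46.2509 Y71.7985
G01 X55.8248 Y48.6852
G01 X78.9381 Y39.1113
G01 X102.0514 Y48.6852
G01 X111.6253 Y71.7985
M5
G0 X35.0785 Y121.2950
M3 S577
G01 X109.1301 Y171.4644 F1804
G01 X94.0722 Y160.3076
G01 X80.4530 Y65.7753
G01 X81.5506 Y76.8957
G01 X35.0785 Y121.2950
M5
G0 X0.0000 Y0.0000

1 u = 1 mm; y_m = 177.8984 − y.

[1] `<path>` cubic bezier, #ff8800→score S577 F1804: (56.1439,110.3649) → (40.1452,110.0415) → (32.4516,107.6162) → (33.9269,107.9837) → (45.4350,116.0384)

[2] `<path>` regular polygon, #ff8800→score S577 F1804: (69.7803,51.8807) → (67.9917,35.2963) → (55.0001,24.8341) → (38.4157,26.6227) → (27.9535,39.6143) → (29.7421,56.1987) → (42.7337,66.6609) → (59.3181,64.8723) → (69.7803,51.8807) (closed)

[3] `<polygon>` closed polygon, #ff8800→score S577 F1804: (112.4341,116.7696) → (33.2323,116.2157) → (30.0153,27.4354) → (99.2166,131.9989) → (58.5008,15.2413) → (51.9100,45.4675) → (112.4341,116.7696) (closed)

[4] `<circle>` circle, #ff8800→score S577 F1804: (111.6253,71.7985) → (102.0514,94.9118) → (78.9381,104.4857) → (55.8248,94.9118) → (46.2509,71.7985) → (55.8248,48.6852) → (78.9381,39.1113) → (102.0514,48.6852) → (111.6253,71.7985) (closed)

[5] `<path>` closed polygon, #ff8800→score S577 F1804: (35.0785,121.2950) → (109.1301,171.4644) → (94.0722,160.3076) → (80.4530,65.7753) → (81.5506,76.8957) → (35.0785,121.2950) (closed)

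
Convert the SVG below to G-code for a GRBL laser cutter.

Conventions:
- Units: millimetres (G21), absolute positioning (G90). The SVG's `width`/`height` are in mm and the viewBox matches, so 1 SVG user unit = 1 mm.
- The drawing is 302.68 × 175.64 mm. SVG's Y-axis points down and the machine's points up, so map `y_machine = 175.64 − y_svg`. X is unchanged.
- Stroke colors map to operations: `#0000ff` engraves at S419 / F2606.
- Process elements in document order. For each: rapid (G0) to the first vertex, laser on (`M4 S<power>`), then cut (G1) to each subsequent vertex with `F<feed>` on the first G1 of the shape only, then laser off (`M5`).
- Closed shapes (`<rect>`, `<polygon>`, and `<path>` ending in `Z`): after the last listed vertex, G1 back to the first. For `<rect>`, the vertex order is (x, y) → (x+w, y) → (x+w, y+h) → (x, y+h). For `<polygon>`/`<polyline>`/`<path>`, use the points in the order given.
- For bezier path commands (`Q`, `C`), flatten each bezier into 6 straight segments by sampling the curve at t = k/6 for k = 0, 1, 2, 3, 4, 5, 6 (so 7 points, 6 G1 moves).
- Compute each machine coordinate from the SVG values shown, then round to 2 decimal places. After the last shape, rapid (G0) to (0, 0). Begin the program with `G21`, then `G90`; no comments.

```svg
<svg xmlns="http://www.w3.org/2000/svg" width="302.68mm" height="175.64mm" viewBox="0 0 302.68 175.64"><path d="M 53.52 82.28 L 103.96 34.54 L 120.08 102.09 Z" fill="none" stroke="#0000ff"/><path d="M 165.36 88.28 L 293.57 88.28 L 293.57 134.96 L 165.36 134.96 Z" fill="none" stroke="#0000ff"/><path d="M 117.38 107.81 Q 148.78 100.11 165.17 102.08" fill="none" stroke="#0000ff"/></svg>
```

Since the viewBox matches the mm dimensions, user units are millimetres directly. The only transform is the Y-flip y_m = 175.64 − y_svg.

Shape 1 is a regular polygon drawn with `<path>`. Its stroke #0000ff means engrave at S419, F2606. After flipping Y the toolpath is (53.52,93.36) → (103.96,141.10) → (120.08,73.55) → (53.52,93.36), returning to the start.

Shape 2 is a rectangle drawn with `<path>`. Its stroke #0000ff means engrave at S419, F2606. After flipping Y the toolpath is (165.36,87.36) → (293.57,87.36) → (293.57,40.68) → (165.36,40.68) → (165.36,87.36), returning to the start.

Shape 3 is a quadratic bezier drawn with `<path>`. Its stroke #0000ff means engrave at S419, F2606. After flipping Y the toolpath is (117.38,67.83) → (127.43,70.13) → (136.65,71.89) → (145.03,73.11) → (152.58,73.80) → (159.29,73.95) → (165.17,73.56).

G21
G90
G0 X53.52 Y93.36
M4 S419
G1 X103.96 Y141.10 F2606
G1 X120.08 Y73.55
G1 X53.52 Y93.36
M5
G0 X165.36 Y87.36
M4 S419
G1 X293.57 Y87.36 F2606
G1 X293.57 Y40.68
G1 X165.36 Y40.68
G1 X165.36 Y87.36
M5
G0 X117.38 Y67.83
M4 S419
G1 X127.43 Y70.13 F2606
G1 X136.65 Y71.89
G1 X145.03 Y73.11
G1 X152.58 Y73.80
G1 X159.29 Y73.95
G1 X165.17 Y73.56
M5
G0 X0.00 Y0.00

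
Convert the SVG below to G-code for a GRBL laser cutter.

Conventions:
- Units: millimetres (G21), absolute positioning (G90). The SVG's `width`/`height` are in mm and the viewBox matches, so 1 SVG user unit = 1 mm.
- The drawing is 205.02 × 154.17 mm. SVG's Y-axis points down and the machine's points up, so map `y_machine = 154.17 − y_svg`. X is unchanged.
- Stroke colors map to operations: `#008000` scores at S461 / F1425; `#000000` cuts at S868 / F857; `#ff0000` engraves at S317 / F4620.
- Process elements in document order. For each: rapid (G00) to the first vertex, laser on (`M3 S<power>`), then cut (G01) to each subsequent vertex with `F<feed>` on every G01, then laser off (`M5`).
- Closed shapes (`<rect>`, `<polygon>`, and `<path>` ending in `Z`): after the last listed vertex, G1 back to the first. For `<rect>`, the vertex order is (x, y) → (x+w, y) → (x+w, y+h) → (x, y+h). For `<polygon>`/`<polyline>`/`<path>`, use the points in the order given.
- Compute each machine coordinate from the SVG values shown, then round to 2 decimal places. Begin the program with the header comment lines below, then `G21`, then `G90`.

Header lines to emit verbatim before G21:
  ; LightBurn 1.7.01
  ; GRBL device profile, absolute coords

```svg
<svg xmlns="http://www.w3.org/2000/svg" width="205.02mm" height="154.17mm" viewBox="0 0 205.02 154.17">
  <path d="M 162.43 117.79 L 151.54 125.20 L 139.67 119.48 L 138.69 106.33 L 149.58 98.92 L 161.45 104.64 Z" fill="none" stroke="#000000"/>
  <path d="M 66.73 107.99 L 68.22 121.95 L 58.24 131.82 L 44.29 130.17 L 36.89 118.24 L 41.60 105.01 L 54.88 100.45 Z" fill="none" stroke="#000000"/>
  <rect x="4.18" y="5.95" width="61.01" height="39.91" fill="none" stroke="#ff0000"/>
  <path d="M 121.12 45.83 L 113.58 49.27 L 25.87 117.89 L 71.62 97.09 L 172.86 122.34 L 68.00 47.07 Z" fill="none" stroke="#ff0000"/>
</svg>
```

Since the viewBox matches the mm dimensions, user units are millimetres directly. The only transform is the Y-flip y_m = 154.17 − y_svg.

Shape 1 is a regular polygon drawn with `<path>`. Its stroke #000000 means cut at S868, F857. After flipping Y the toolpath is (162.43,36.38) → (151.54,28.97) → (139.67,34.69) → (138.69,47.84) → (149.58,55.25) → (161.45,49.53) → (162.43,36.38), returning to the start.

Shape 2 is a regular polygon drawn with `<path>`. Its stroke #000000 means cut at S868, F857. After flipping Y the toolpath is (66.73,46.18) → (68.22,32.22) → (58.24,22.35) → (44.29,24.00) → (36.89,35.93) → (41.60,49.16) → (54.88,53.72) → (66.73,46.18), returning to the start.

Shape 3 is a rectangle drawn with `<rect>`. Its stroke #ff0000 means engrave at S317, F4620. After flipping Y the toolpath is (4.18,148.22) → (65.19,148.22) → (65.19,108.31) → (4.18,108.31) → (4.18,148.22), returning to the start.

Shape 4 is a closed polygon drawn with `<path>`. Its stroke #ff0000 means engrave at S317, F4620. After flipping Y the toolpath is (121.12,108.34) → (113.58,104.90) → (25.87,36.28) → (71.62,57.08) → (172.86,31.83) → (68.00,107.10) → (121.12,108.34), returning to the start.

; LightBurn 1.7.01
; GRBL device profile, absolute coords
G21
G90
G00 X162.43 Y36.38
M3 S868
G01 X151.54 Y28.97 F857
G01 X139.67 Y34.69 F857
G01 X138.69 Y47.84 F857
G01 X149.58 Y55.25 F857
G01 X161.45 Y49.53 F857
G01 X162.43 Y36.38 F857
M5
G00 X66.73 Y46.18
M3 S868
G01 X68.22 Y32.22 F857
G01 X58.24 Y22.35 F857
G01 X44.29 Y24.00 F857
G01 X36.89 Y35.93 F857
G01 X41.60 Y49.16 F857
G01 X54.88 Y53.72 F857
G01 X66.73 Y46.18 F857
M5
G00 X4.18 Y148.22
M3 S317
G01 X65.19 Y148.22 F4620
G01 X65.19 Y108.31 F4620
G01 X4.18 Y108.31 F4620
G01 X4.18 Y148.22 F4620
M5
G00 X121.12 Y108.34
M3 S317
G01 X113.58 Y104.90 F4620
G01 X25.87 Y36.28 F4620
G01 X71.62 Y57.08 F4620
G01 X172.86 Y31.83 F4620
G01 X68.00 Y107.10 F4620
G01 X121.12 Y108.34 F4620
M5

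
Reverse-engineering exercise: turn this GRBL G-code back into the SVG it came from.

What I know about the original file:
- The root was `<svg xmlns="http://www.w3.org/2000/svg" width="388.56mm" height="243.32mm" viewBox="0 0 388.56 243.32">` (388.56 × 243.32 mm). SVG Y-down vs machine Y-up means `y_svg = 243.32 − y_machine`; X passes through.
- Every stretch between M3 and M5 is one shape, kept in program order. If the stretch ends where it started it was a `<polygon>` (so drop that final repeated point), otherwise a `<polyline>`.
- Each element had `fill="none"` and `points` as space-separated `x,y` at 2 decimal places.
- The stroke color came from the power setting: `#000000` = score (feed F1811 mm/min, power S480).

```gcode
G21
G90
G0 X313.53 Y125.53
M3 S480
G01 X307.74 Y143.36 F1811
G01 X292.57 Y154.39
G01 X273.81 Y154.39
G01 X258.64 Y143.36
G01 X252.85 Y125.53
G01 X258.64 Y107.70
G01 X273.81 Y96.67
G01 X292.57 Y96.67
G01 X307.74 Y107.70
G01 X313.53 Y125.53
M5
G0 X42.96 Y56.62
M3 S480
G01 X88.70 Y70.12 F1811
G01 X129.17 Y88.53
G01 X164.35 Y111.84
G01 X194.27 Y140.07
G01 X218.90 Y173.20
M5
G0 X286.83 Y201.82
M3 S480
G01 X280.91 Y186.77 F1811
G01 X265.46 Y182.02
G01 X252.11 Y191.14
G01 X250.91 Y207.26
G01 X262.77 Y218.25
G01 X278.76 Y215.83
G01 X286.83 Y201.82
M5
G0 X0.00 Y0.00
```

<svg xmlns="http://www.w3.org/2000/svg" width="388.56mm" height="243.32mm" viewBox="0 0 388.56 243.32">
  <polygon points="313.53,117.79 307.74,99.96 292.57,88.93 273.81,88.93 258.64,99.96 252.85,117.79 258.64,135.62 273.81,146.65 292.57,146.65 307.74,135.62" fill="none" stroke="#000000"/>
  <polyline points="42.96,186.70 88.70,173.20 129.17,154.79 164.35,131.48 194.27,103.25 218.90,70.12" fill="none" stroke="#000000"/>
  <polygon points="286.83,41.50 280.91,56.55 265.46,61.30 252.11,52.18 250.91,36.06 262.77,25.07 278.76,27.49" fill="none" stroke="#000000"/>
</svg>

y_svg = 243.32 − y_m. Every run uses S480, so all elements get stroke `#000000` (score).

[1] closed run; points: 313.53,117.79 307.74,99.96 292.57,88.93 273.81,88.93 258.64,99.96 252.85,117.79 258.64,135.62 273.81,146.65 292.57,146.65 307.74,135.62

[2] open run; points: 42.96,186.70 88.70,173.20 129.17,154.79 164.35,131.48 194.27,103.25 218.90,70.12

[3] closed run; points: 286.83,41.50 280.91,56.55 265.46,61.30 252.11,52.18 250.91,36.06 262.77,25.07 278.76,27.49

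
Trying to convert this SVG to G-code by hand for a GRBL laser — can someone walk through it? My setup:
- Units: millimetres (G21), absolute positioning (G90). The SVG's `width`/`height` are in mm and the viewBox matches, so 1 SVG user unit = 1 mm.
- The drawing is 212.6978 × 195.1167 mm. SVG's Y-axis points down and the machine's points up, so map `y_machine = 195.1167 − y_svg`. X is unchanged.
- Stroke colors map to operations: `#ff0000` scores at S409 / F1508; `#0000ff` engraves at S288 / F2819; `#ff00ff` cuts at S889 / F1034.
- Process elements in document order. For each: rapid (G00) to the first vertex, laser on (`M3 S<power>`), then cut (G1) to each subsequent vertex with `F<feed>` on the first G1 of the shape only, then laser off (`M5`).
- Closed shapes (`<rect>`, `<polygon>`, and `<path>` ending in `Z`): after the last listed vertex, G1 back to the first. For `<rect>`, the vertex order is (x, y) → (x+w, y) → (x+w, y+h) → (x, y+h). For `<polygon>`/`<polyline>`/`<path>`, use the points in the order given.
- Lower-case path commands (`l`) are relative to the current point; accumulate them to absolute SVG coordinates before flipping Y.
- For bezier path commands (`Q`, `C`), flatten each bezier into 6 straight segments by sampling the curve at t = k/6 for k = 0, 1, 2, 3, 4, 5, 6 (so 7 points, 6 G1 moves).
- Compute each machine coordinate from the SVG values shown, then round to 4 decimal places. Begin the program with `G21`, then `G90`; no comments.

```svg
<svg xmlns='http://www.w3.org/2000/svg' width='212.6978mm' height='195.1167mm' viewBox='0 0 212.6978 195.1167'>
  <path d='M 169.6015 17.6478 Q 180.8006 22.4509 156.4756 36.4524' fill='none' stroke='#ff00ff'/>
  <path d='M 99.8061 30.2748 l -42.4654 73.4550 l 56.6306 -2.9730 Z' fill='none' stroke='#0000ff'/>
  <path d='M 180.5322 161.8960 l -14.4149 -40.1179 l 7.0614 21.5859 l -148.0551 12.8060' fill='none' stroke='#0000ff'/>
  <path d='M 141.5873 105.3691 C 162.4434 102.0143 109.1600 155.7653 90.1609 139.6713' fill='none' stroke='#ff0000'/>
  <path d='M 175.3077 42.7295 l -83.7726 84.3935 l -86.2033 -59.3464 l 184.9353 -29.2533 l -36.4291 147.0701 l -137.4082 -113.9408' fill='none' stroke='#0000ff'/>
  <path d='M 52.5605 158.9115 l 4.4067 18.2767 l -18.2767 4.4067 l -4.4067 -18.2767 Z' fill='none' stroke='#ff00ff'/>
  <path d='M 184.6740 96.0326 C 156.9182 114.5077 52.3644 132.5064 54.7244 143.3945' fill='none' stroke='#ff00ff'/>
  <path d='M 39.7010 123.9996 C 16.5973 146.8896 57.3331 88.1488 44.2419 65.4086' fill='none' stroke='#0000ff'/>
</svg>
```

G21
G90
G00 X169.6015 Y177.4689
M3 S889
G1 X172.3478 Y175.6124 F1034
G1 X173.1204 Y173.2448
G1 X171.9196 Y170.3662
G1 X168.7451 Y166.9766
G1 X163.5972 Y163.0760
G1 X156.4756 Y158.6643
M5
G00 X99.8061 Y164.8419
M3 S288
G1 X57.3407 Y91.3869 F2819
G1 X113.9713 Y94.3599
G1 X99.8061 Y164.8419
M5
G00 X180.5322 Y33.2207
M3 S288
G1 X166.1173 Y73.3386 F2819
G1 X173.1787 Y51.7527
G1 X25.1236 Y38.9467
M5
G00 X141.5873 Y89.7476
M3 S409
G1 X146.3390 Y87.2539 F1508
G1 X141.7459 Y78.7690
G1 X130.8198 Y67.8193
G1 X116.5724 Y57.9312
G1 X102.0155 Y52.6311
G1 X90.1609 Y55.4454
M5
G00 X175.3077 Y152.3872
M3 S288
G1 X91.5351 Y67.9937 F2819
G1 X5.3318 Y127.3401
G1 X190.2671 Y156.5934
G1 X153.8380 Y9.5233
G1 X16.4298 Y123.4641
M5
G00 X52.5605 Y36.2052
M3 S889
G1 X56.9672 Y17.9285 F1034
G1 X38.6905 Y13.5218
G1 X34.2838 Y31.7985
G1 X52.5605 Y36.2052
M5
G00 X184.6740 Y99.0841
M3 S889
G1 X165.2468 Y89.9170 F1034
G1 X138.1230 Y81.0135
G1 X108.4058 Y72.5580
G1 X81.1982 Y64.7348
G1 X61.6034 Y57.7281
G1 X54.7244 Y51.7222
M5
G00 X39.7010 Y71.1171
M3 S288
G1 X32.9244 Y65.9301 F2819
G1 X33.5191 Y71.0806
G1 X38.2168 Y83.3013
G1 X43.7488 Y99.3244
G1 X46.8467 Y115.8825
G1 X44.2419 Y129.7081
M5

1 u = 1 mm; y_m = 195.1167 − y.

[1] `<path>` quadratic bezier, #ff00ff→cut S889 F1034: (169.6015,177.4689) → (172.3478,175.6124) → (173.1204,173.2448) → (171.9196,170.3662) → (168.7451,166.9766) → (163.5972,163.0760) → (156.4756,158.6643)

[2] `<path>` closed polygon, #0000ff→engrave S288 F2819: (99.8061,164.8419) → (57.3407,91.3869) → (113.9713,94.3599) → (99.8061,164.8419) (closed)

[3] `<path>` open polyline, #0000ff→engrave S288 F2819: (180.5322,33.2207) → (166.1173,73.3386) → (173.1787,51.7527) → (25.1236,38.9467)

[4] `<path>` cubic bezier, #ff0000→score S409 F1508: (141.5873,89.7476) → (146.3390,87.2539) → (141.7459,78.7690) → (130.8198,67.8193) → (116.5724,57.9312) → (102.0155,52.6311) → (90.1609,55.4454)

[5] `<path>` open polyline, #0000ff→engrave S288 F2819: (175.3077,152.3872) → (91.5351,67.9937) → (5.3318,127.3401) → (190.2671,156.5934) → (153.8380,9.5233) → (16.4298,123.4641)

[6] `<path>` regular polygon, #ff00ff→cut S889 F1034: (52.5605,36.2052) → (56.9672,17.9285) → (38.6905,13.5218) → (34.2838,31.7985) → (52.5605,36.2052) (closed)

[7] `<path>` cubic bezier, #ff00ff→cut S889 F1034: (184.6740,99.0841) → (165.2468,89.9170) → (138.1230,81.0135) → (108.4058,72.5580) → (81.1982,64.7348) → (61.6034,57.7281) → (54.7244,51.7222)

[8] `<path>` cubic bezier, #0000ff→engrave S288 F2819: (39.7010,71.1171) → (32.9244,65.9301) → (33.5191,71.0806) → (38.2168,83.3013) → (43.7488,99.3244) → (46.8467,115.8825) → (44.2419,129.7081)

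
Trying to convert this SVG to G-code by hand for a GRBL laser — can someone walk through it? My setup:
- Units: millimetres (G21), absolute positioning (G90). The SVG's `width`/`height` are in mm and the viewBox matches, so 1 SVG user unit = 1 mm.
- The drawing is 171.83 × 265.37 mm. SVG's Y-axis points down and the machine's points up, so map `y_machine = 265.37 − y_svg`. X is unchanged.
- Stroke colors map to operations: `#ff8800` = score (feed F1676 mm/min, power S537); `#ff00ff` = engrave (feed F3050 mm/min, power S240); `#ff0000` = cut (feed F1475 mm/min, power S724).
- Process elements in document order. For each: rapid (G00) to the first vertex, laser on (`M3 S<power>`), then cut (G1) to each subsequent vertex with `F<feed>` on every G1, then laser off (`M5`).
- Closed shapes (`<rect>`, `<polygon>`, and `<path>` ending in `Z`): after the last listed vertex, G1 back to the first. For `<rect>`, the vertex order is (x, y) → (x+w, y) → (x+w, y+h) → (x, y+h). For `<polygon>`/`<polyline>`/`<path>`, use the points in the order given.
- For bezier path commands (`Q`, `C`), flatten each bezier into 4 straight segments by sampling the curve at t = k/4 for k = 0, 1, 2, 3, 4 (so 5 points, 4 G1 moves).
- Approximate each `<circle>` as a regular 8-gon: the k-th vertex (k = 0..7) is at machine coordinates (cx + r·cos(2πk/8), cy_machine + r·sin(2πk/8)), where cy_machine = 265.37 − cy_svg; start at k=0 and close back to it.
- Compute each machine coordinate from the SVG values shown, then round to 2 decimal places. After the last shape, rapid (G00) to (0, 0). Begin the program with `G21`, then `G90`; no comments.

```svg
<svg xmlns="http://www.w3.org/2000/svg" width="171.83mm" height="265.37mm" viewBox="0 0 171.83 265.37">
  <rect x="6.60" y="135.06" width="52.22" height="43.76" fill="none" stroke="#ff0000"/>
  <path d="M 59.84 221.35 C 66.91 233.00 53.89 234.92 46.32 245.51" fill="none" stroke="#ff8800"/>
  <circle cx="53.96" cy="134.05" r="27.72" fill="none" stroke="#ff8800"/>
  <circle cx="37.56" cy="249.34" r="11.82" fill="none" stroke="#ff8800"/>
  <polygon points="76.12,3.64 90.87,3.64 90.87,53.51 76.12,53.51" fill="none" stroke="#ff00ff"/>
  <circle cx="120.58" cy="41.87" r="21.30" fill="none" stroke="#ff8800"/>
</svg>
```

G21
G90
G00 X6.60 Y130.31
M3 S724
G1 X58.82 Y130.31 F1475
G1 X58.82 Y86.55 F1475
G1 X6.60 Y86.55 F1475
G1 X6.60 Y130.31 F1475
M5
G00 X59.84 Y44.02
M3 S537
G1 X61.77 Y36.82 F1676
G1 X58.57 Y31.54 F1676
G1 X52.62 Y26.46 F1676
G1 X46.32 Y19.86 F1676
M5
G00 X81.68 Y131.32
M3 S537
G1 X73.56 Y150.92 F1676
G1 X53.96 Y159.04 F1676
G1 X34.36 Y150.92 F1676
G1 X26.24 Y131.32 F1676
G1 X34.36 Y111.72 F1676
G1 X53.96 Y103.60 F1676
G1 X73.56 Y111.72 F1676
G1 X81.68 Y131.32 F1676
M5
G00 X49.38 Y16.03
M3 S537
G1 X45.92 Y24.39 F1676
G1 X37.56 Y27.85 F1676
G1 X29.20 Y24.39 F1676
G1 X25.74 Y16.03 F1676
G1 X29.20 Y7.67 F1676
G1 X37.56 Y4.21 F1676
G1 X45.92 Y7.67 F1676
G1 X49.38 Y16.03 F1676
M5
G00 X76.12 Y261.73
M3 S240
G1 X90.87 Y261.73 F3050
G1 X90.87 Y211.86 F3050
G1 X76.12 Y211.86 F3050
G1 X76.12 Y261.73 F3050
M5
G00 X141.88 Y223.50
M3 S537
G1 X135.64 Y238.56 F1676
G1 X120.58 Y244.80 F1676
G1 X105.52 Y238.56 F1676
G1 X99.28 Y223.50 F1676
G1 X105.52 Y208.44 F1676
G1 X120.58 Y202.20 F1676
G1 X135.64 Y208.44 F1676
G1 X141.88 Y223.50 F1676
M5
G00 X0.00 Y0.00

Since the viewBox matches the mm dimensions, user units are millimetres directly. The only transform is the Y-flip y_m = 265.37 − y_svg.

Shape 1 is a rectangle drawn with `<rect>`. Its stroke #ff0000 means cut at S724, F1475. After flipping Y the toolpath is (6.60,130.31) → (58.82,130.31) → (58.82,86.55) → (6.60,86.55) → (6.60,130.31), returning to the start.

Shape 2 is a cubic bezier drawn with `<path>`. Its stroke #ff8800 means score at S537, F1676. After flipping Y the toolpath is (59.84,44.02) → (61.77,36.82) → (58.57,31.54) → (52.62,26.46) → (46.32,19.86).

Shape 3 is a circle drawn with `<circle>`. Its stroke #ff8800 means score at S537, F1676. After flipping Y the toolpath is (81.68,131.32) → (73.56,150.92) → (53.96,159.04) → (34.36,150.92) → (26.24,131.32) → (34.36,111.72) → (53.96,103.60) → (73.56,111.72) → (81.68,131.32), returning to the start.

Shape 4 is a circle drawn with `<circle>`. Its stroke #ff8800 means score at S537, F1676. After flipping Y the toolpath is (49.38,16.03) → (45.92,24.39) → (37.56,27.85) → (29.20,24.39) → (25.74,16.03) → (29.20,7.67) → (37.56,4.21) → (45.92,7.67) → (49.38,16.03), returning to the start.

Shape 5 is a rectangle drawn with `<polygon>`. Its stroke #ff00ff means engrave at S240, F3050. After flipping Y the toolpath is (76.12,261.73) → (90.87,261.73) → (90.87,211.86) → (76.12,211.86) → (76.12,261.73), returning to the start.

Shape 6 is a circle drawn with `<circle>`. Its stroke #ff8800 means score at S537, F1676. After flipping Y the toolpath is (141.88,223.50) → (135.64,238.56) → (120.58,244.80) → (105.52,238.56) → (99.28,223.50) → (105.52,208.44) → (120.58,202.20) → (135.64,208.44) → (141.88,223.50), returning to the start.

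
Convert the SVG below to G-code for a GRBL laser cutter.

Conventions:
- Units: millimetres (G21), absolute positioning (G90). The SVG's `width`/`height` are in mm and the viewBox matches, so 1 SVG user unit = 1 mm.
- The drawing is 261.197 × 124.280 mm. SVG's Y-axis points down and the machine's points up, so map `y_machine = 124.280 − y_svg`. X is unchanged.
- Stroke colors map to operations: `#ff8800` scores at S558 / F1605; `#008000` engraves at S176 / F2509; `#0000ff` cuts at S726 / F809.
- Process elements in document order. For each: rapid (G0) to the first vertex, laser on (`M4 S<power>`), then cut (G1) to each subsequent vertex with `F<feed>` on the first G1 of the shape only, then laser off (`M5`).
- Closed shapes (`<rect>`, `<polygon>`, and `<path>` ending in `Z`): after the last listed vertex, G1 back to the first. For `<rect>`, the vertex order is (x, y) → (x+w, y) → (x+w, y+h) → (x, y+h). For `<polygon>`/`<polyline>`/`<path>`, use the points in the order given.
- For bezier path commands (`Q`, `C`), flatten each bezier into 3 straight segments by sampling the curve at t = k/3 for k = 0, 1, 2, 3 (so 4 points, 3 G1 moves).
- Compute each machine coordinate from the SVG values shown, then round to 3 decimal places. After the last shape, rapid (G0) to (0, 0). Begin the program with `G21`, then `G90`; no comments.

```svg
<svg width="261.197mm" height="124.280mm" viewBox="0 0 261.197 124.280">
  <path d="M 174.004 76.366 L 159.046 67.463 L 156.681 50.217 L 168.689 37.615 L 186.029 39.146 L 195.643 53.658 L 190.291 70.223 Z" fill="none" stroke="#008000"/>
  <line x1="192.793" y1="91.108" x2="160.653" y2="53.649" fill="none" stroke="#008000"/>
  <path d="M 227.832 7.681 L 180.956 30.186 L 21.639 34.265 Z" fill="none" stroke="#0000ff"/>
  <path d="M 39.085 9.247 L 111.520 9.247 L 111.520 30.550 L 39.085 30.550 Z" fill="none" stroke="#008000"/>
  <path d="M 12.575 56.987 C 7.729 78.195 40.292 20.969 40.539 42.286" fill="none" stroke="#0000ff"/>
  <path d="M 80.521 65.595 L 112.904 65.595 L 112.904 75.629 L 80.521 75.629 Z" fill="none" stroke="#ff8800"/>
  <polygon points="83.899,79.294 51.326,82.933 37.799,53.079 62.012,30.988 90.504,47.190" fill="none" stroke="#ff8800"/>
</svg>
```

G21
G90
G0 X174.004 Y47.914
M4 S176
G1 X159.046 Y56.817 F2509
G1 X156.681 Y74.063
G1 X168.689 Y86.665
G1 X186.029 Y85.134
G1 X195.643 Y70.622
G1 X190.291 Y54.057
G1 X174.004 Y47.914
M5
G0 X192.793 Y33.172
M4 S176
G1 X160.653 Y70.631 F2509
M5
G0 X227.832 Y116.599
M4 S726
G1 X180.956 Y94.094 F809
G1 X21.639 Y90.015
G1 X227.832 Y116.599
M5
G0 X39.085 Y115.033
M4 S176
G1 X111.520 Y115.033 F2509
G1 X111.520 Y93.730
G1 X39.085 Y93.730
G1 X39.085 Y115.033
M5
G0 X12.575 Y67.293
M4 S726
G1 X17.616 Y66.416 F809
G1 X32.102 Y82.944
G1 X40.539 Y81.994
M5
G0 X80.521 Y58.685
M4 S558
G1 X112.904 Y58.685 F1605
G1 X112.904 Y48.651
G1 X80.521 Y48.651
G1 X80.521 Y58.685
M5
G0 X83.899 Y44.986
M4 S558
G1 X51.326 Y41.347 F1605
G1 X37.799 Y71.201
G1 X62.012 Y93.292
G1 X90.504 Y77.090
G1 X83.899 Y44.986
M5
G0 X0.000 Y0.000

viewBox `0 0 261.197 124.280` with mm width/height → 1 unit = 1 mm. Flip: y_m = 124.280 − y_svg.

**Shape 1** — `<path>` regular polygon, stroke `#008000` → engrave (S176, F2509). Machine vertices: (174.004,47.914) → (159.046,56.817) → (156.681,74.063) → (168.689,86.665) → (186.029,85.134) → (195.643,70.622) → (190.291,54.057) → (174.004,47.914). Closed: final G1 returns to the first vertex.

**Shape 2** — `<line>` line segment, stroke `#008000` → engrave (S176, F2509). Machine vertices: (192.793,33.172) → (160.653,70.631). Open path.

**Shape 3** — `<path>` closed polygon, stroke `#0000ff` → cut (S726, F809). Machine vertices: (227.832,116.599) → (180.956,94.094) → (21.639,90.015) → (227.832,116.599). Closed: final G1 returns to the first vertex.

**Shape 4** — `<path>` rectangle, stroke `#008000` → engrave (S176, F2509). Machine vertices: (39.085,115.033) → (111.520,115.033) → (111.520,93.730) → (39.085,93.730) → (39.085,115.033). Closed: final G1 returns to the first vertex.

**Shape 5** — `<path>` cubic bezier, stroke `#0000ff` → cut (S726, F809). Control points (SVG): P0=(12.575,56.987), P1=(7.729,78.195), P2=(40.292,20.969), P3=(40.539,42.286); sampled at t=k/3. Machine vertices: (12.575,67.293) → (17.616,66.416) → (32.102,82.944) → (40.539,81.994). Open path.

**Shape 6** — `<path>` rectangle, stroke `#ff8800` → score (S558, F1605). Machine vertices: (80.521,58.685) → (112.904,58.685) → (112.904,48.651) → (80.521,48.651) → (80.521,58.685). Closed: final G1 returns to the first vertex.

**Shape 7** — `<polygon>` regular polygon, stroke `#ff8800` → score (S558, F1605). Machine vertices: (83.899,44.986) → (51.326,41.347) → (37.799,71.201) → (62.012,93.292) → (90.504,77.090) → (83.899,44.986). Closed: final G1 returns to the first vertex.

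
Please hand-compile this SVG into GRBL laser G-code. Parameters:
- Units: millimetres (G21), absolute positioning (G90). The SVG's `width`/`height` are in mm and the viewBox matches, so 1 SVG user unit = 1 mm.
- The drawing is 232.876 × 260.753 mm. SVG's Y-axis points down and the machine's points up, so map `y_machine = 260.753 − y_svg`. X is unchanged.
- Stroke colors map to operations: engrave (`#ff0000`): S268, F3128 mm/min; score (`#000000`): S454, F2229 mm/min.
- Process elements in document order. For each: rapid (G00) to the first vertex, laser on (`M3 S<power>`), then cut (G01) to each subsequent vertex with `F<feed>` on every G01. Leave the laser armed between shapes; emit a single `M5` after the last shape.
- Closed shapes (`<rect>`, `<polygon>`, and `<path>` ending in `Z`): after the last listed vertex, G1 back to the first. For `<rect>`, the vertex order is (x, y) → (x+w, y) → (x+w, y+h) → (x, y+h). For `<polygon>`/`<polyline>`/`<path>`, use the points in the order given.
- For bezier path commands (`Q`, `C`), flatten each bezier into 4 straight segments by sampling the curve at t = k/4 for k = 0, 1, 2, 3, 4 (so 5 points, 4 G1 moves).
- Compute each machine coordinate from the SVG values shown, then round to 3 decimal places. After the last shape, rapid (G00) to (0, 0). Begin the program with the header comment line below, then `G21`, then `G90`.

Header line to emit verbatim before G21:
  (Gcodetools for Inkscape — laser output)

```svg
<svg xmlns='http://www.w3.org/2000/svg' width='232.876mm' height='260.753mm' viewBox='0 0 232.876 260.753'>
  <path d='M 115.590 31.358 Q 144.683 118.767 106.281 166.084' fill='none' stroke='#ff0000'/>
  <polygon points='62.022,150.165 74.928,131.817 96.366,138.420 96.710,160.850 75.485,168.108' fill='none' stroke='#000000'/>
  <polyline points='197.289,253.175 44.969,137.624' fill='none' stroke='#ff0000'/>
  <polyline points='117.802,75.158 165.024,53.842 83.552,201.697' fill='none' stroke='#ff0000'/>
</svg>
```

(Gcodetools for Inkscape — laser output)
G21
G90
G00 X115.590 Y229.395
M3 S268
G01 X125.918 Y188.196 F3128
G01 X127.809 Y152.009 F3128
G01 X121.264 Y120.833 F3128
G01 X106.281 Y94.669 F3128
G00 X62.022 Y110.588
M3 S454
G01 X74.928 Y128.936 F2229
G01 X96.366 Y122.333 F2229
G01 X96.710 Y99.903 F2229
G01 X75.485 Y92.645 F2229
G01 X62.022 Y110.588 F2229
G00 X197.289 Y7.578
M3 S268
G01 X44.969 Y123.129 F3128
G00 X117.802 Y185.595
M3 S268
G01 X165.024 Y206.911 F3128
G01 X83.552 Y59.056 F3128
M5
G00 X0.000 Y0.000

viewBox `0 0 232.876 260.753` with mm width/height → 1 unit = 1 mm. Flip: y_m = 260.753 − y_svg.

**Shape 1** — `<path>` quadratic bezier, stroke `#ff0000` → engrave (S268, F3128). Control points (SVG): P0=(115.590,31.358), P1=(144.683,118.767), P2=(106.281,166.084); sampled at t=k/4. Machine vertices: (115.590,229.395) → (125.918,188.196) → (127.809,152.009) → (121.264,120.833) → (106.281,94.669). Open path.

**Shape 2** — `<polygon>` regular polygon, stroke `#000000` → score (S454, F2229). Machine vertices: (62.022,110.588) → (74.928,128.936) → (96.366,122.333) → (96.710,99.903) → (75.485,92.645) → (62.022,110.588). Closed: final G1 returns to the first vertex.

**Shape 3** — `<polyline>` line segment, stroke `#ff0000` → engrave (S268, F3128). Machine vertices: (197.289,7.578) → (44.969,123.129). Open path.

**Shape 4** — `<polyline>` open polyline, stroke `#ff0000` → engrave (S268, F3128). Machine vertices: (117.802,185.595) → (165.024,206.911) → (83.552,59.056). Open path.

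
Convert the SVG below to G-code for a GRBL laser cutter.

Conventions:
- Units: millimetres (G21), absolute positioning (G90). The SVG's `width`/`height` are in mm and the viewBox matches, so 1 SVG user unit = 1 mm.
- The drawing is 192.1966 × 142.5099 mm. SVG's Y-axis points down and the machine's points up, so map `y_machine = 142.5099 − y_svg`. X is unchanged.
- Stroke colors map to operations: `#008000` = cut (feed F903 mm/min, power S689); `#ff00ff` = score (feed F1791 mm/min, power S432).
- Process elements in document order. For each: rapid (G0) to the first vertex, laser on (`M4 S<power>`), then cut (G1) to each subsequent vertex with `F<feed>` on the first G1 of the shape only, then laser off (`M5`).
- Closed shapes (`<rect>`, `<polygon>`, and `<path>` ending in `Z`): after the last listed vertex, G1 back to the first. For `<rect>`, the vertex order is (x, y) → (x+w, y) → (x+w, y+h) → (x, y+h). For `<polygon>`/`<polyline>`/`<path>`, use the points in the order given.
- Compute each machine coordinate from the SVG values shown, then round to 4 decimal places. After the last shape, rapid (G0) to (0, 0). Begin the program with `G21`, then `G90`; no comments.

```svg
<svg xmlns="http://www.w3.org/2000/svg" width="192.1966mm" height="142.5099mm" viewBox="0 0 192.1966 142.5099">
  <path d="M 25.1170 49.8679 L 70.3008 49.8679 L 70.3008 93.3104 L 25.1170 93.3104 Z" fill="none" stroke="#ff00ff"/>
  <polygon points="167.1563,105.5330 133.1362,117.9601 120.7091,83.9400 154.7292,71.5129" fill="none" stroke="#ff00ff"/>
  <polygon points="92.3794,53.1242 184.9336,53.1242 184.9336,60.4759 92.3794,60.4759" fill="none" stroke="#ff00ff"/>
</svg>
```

G21
G90
G0 X25.1170 Y92.6420
M4 S432
G1 X70.3008 Y92.6420 F1791
G1 X70.3008 Y49.1995
G1 X25.1170 Y49.1995
G1 X25.1170 Y92.6420
M5
G0 X167.1563 Y36.9769
M4 S432
G1 X133.1362 Y24.5498 F1791
G1 X120.7091 Y58.5699
G1 X154.7292 Y70.9970
G1 X167.1563 Y36.9769
M5
G0 X92.3794 Y89.3857
M4 S432
G1 X184.9336 Y89.3857 F1791
G1 X184.9336 Y82.0340
G1 X92.3794 Y82.0340
G1 X92.3794 Y89.3857
M5
G0 X0.0000 Y0.0000

Since the viewBox matches the mm dimensions, user units are millimetres directly. The only transform is the Y-flip y_m = 142.5099 − y_svg.

Shape 1 is a rectangle drawn with `<path>`. Its stroke #ff00ff means score at S432, F1791. After flipping Y the toolpath is (25.1170,92.6420) → (70.3008,92.6420) → (70.3008,49.1995) → (25.1170,49.1995) → (25.1170,92.6420), returning to the start.

Shape 2 is a regular polygon drawn with `<polygon>`. Its stroke #ff00ff means score at S432, F1791. After flipping Y the toolpath is (167.1563,36.9769) → (133.1362,24.5498) → (120.7091,58.5699) → (154.7292,70.9970) → (167.1563,36.9769), returning to the start.

Shape 3 is a rectangle drawn with `<polygon>`. Its stroke #ff00ff means score at S432, F1791. After flipping Y the toolpath is (92.3794,89.3857) → (184.9336,89.3857) → (184.9336,82.0340) → (92.3794,82.0340) → (92.3794,89.3857), returning to the start.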